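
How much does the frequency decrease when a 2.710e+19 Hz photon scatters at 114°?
6.390e+18 Hz (decrease)

Convert frequency to wavelength (c = 299792458 m/s):
λ₀ = c/f₀ = 299792458/2.710e+19 = 1.1062452e-11 m = 11.0625 pm

Calculate Compton shift:
Δλ = λ_C(1 - cos(114°)) = 3.4132 pm

Final wavelength:
λ' = λ₀ + Δλ = 11.0625 + 3.4132 = 14.4756 pm

Final frequency:
f' = c/λ' = 299792458/1.4475632e-11 = 2.0710147e+19 Hz

Frequency shift (decrease):
Δf = f₀ - f' = 2.710e+19 - 2.0710147e+19 = 6.390e+18 Hz

(Intermediate values are shown rounded; full precision is carried through to the final answer.)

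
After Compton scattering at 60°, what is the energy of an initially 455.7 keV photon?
315.1689 keV

First convert energy to wavelength:
λ = hc/E, with hc ≈ 1239.842 keV·pm (i.e. 1239.842 eV·nm)

For E = 455.7 keV = 455700 eV:
λ = 1239.842 keV·pm / 455.7 keV
λ = 2.7207 pm

Calculate the Compton shift:
Δλ = λ_C(1 - cos(60°)) = 2.4263 × 0.5000
Δλ = 1.2132 pm

Final wavelength:
λ' = 2.7207 + 1.2132 = 3.9339 pm

Final energy:
E' = hc/λ' = 1239.842 / 3.9339 = 315.1689 keV

(Intermediate values are shown rounded; full precision is carried through to the final answer.)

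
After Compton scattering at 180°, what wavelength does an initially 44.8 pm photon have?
49.6526 pm

Using the Compton formula: λ' = λ + λ_C(1 − cos θ)

For θ = 180°, cos θ = -1 (exact) = -1.0000, so:
1 − cos 180° = 1 − (-1) = 2.0000

Δλ = λ_C × 2.0000 = 2.4263 × 2.0000 = 4.8526 pm

λ' = 44.8 + 4.8526 = 49.6526 pm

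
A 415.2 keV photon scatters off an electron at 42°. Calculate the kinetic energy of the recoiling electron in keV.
71.6909 keV

By energy conservation: K_e = E_initial - E_final

First find the scattered photon energy:
Initial wavelength: λ = hc/E = 2.9861 pm
Compton shift: Δλ = λ_C(1 - cos(42°)) = 0.6232 pm
Final wavelength: λ' = 2.9861 + 0.6232 = 3.6093 pm
Final photon energy: E' = hc/λ' = 343.5091 keV

Electron kinetic energy:
K_e = E - E' = 415.2000 - 343.5091 = 71.6909 keV

(Intermediate values are shown rounded; full precision is carried through to the final answer.)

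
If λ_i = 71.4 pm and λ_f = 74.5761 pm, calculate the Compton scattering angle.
108.00°

First find the wavelength shift:
Δλ = λ' - λ = 74.5761 - 71.4 = 3.1761 pm

Using Δλ = λ_C(1 - cos θ), with λ_C = h/(m_e·c) ≈ 2.42631024 pm:
cos θ = 1 - Δλ/λ_C
cos θ = 1 - 3.1761/2.42631024
cos θ = -0.309025

θ = arccos(-0.309025)
θ = 108.00°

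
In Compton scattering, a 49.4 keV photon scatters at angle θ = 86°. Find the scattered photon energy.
45.3240 keV

First convert energy to wavelength:
λ = hc/E, with hc ≈ 1239.842 keV·pm (i.e. 1239.842 eV·nm)

For E = 49.4 keV = 49400 eV:
λ = 1239.842 keV·pm / 49.4 keV
λ = 25.0980 pm

Calculate the Compton shift:
Δλ = λ_C(1 - cos(86°)) = 2.4263 × 0.9302
Δλ = 2.2571 pm

Final wavelength:
λ' = 25.0980 + 2.2571 = 27.3551 pm

Final energy:
E' = hc/λ' = 1239.842 / 27.3551 = 45.3240 keV

(Intermediate values are shown rounded; full precision is carried through to the final answer.)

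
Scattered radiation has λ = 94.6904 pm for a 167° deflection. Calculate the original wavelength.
89.9000 pm

From λ' = λ + Δλ, we have λ = λ' - Δλ

First calculate the Compton shift:
Δλ = λ_C(1 - cos θ)
Δλ = 2.4263 × (1 - cos(167°))
Δλ = 2.4263 × 1.9744
Δλ = 4.7904 pm

Initial wavelength:
λ = λ' - Δλ
λ = 94.6904 - 4.7904
λ = 89.9000 pm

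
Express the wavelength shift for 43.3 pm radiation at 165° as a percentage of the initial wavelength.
11.0160%

Calculate the Compton shift:
Δλ = λ_C(1 - cos(165°))
Δλ = 2.4263 × (1 - cos(165°))
Δλ = 2.4263 × 1.9659
Δλ = 4.7699 pm

Percentage change:
(Δλ/λ₀) × 100 = (4.7699/43.3) × 100
= 11.0160%

(Intermediate values are shown rounded; full precision is carried through to the final answer.)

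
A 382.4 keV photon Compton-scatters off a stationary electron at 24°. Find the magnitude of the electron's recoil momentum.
8.3289e-23 kg·m/s

The electron is initially at rest, so by conservation of momentum:
p⃗_e = p⃗₀ − p⃗'  (incident photon momentum minus scattered photon momentum)

Photon momentum magnitudes (p = h/λ = E/c):
λ₀ = hc/E₀ = 3.2423 pm → p₀ = h/λ₀ = 2.0437e-22 kg·m/s
Δλ = λ_C(1 − cos 24°) = 0.2098 pm
λ' = 3.4520 pm → p' = h/λ' = 1.9195e-22 kg·m/s

The scattered photon makes angle θ = 24° with the incident direction, so by the law of cosines:
|p⃗_e|² = p₀² + p'² − 2p₀p'cos θ
|p⃗_e|² = (2.0437e-22)² + (1.9195e-22)² − 2·2.0437e-22·1.9195e-22·cos(24°)
|p⃗_e| = 8.3289e-23 kg·m/s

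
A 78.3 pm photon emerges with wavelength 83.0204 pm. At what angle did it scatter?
161.00°

First find the wavelength shift:
Δλ = λ' - λ = 83.0204 - 78.3 = 4.7204 pm

Using Δλ = λ_C(1 - cos θ), with λ_C = h/(m_e·c) ≈ 2.42631024 pm:
cos θ = 1 - Δλ/λ_C
cos θ = 1 - 4.7204/2.42631024
cos θ = -0.945506

θ = arccos(-0.945506)
θ = 161.00°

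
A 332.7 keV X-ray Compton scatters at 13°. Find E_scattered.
327.2393 keV

First convert energy to wavelength:
λ = hc/E, with hc ≈ 1239.842 keV·pm (i.e. 1239.842 eV·nm)

For E = 332.7 keV = 332700 eV:
λ = 1239.842 keV·pm / 332.7 keV
λ = 3.7266 pm

Calculate the Compton shift:
Δλ = λ_C(1 - cos(13°)) = 2.4263 × 0.0256
Δλ = 0.0622 pm

Final wavelength:
λ' = 3.7266 + 0.0622 = 3.7888 pm

Final energy:
E' = hc/λ' = 1239.842 / 3.7888 = 327.2393 keV

(Intermediate values are shown rounded; full precision is carried through to the final answer.)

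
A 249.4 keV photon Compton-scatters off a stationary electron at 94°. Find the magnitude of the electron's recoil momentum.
1.6450e-22 kg·m/s

The electron is initially at rest, so by conservation of momentum:
p⃗_e = p⃗₀ − p⃗'  (incident photon momentum minus scattered photon momentum)

Photon momentum magnitudes (p = h/λ = E/c):
λ₀ = hc/E₀ = 4.9713 pm → p₀ = h/λ₀ = 1.3329e-22 kg·m/s
Δλ = λ_C(1 − cos 94°) = 2.5956 pm
λ' = 7.5669 pm → p' = h/λ' = 8.7567e-23 kg·m/s

The scattered photon makes angle θ = 94° with the incident direction, so by the law of cosines:
|p⃗_e|² = p₀² + p'² − 2p₀p'cos θ
|p⃗_e|² = (1.3329e-22)² + (8.7567e-23)² − 2·1.3329e-22·8.7567e-23·cos(94°)
|p⃗_e| = 1.6450e-22 kg·m/s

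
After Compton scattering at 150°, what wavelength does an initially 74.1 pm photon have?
78.6276 pm

Using the Compton formula: λ' = λ + λ_C(1 − cos θ)

For θ = 150°, cos θ = -√3/2 (exact) ≈ -0.8660, so:
1 − cos 150° = 1 − (-√3/2) ≈ 1.8660

Δλ = λ_C × 1.8660 = 2.4263 × 1.8660 = 4.5276 pm

λ' = 74.1 + 4.5276 = 78.6276 pm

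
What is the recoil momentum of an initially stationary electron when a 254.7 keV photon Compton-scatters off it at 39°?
8.7280e-23 kg·m/s

The electron is initially at rest, so by conservation of momentum:
p⃗_e = p⃗₀ − p⃗'  (incident photon momentum minus scattered photon momentum)

Photon momentum magnitudes (p = h/λ = E/c):
λ₀ = hc/E₀ = 4.8679 pm → p₀ = h/λ₀ = 1.3612e-22 kg·m/s
Δλ = λ_C(1 − cos 39°) = 0.5407 pm
λ' = 5.4086 pm → p' = h/λ' = 1.2251e-22 kg·m/s

The scattered photon makes angle θ = 39° with the incident direction, so by the law of cosines:
|p⃗_e|² = p₀² + p'² − 2p₀p'cos θ
|p⃗_e|² = (1.3612e-22)² + (1.2251e-22)² − 2·1.3612e-22·1.2251e-22·cos(39°)
|p⃗_e| = 8.7280e-23 kg·m/s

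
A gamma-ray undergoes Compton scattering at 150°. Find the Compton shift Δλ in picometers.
4.5276 pm

Using the Compton scattering formula:
Δλ = λ_C(1 - cos θ)

where λ_C = h/(m_e·c) ≈ 2.4263 pm is the Compton wavelength of an electron.

For θ = 150°:
cos(150°) = -0.8660
1 - cos(150°) = 1.8660

Δλ = 2.4263 × 1.8660
Δλ = 4.5276 pm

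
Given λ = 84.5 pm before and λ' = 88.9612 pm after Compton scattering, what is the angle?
147.00°

First find the wavelength shift:
Δλ = λ' - λ = 88.9612 - 84.5 = 4.4612 pm

Using Δλ = λ_C(1 - cos θ), with λ_C = h/(m_e·c) ≈ 2.42631024 pm:
cos θ = 1 - Δλ/λ_C
cos θ = 1 - 4.4612/2.42631024
cos θ = -0.838677

θ = arccos(-0.838677)
θ = 147.00°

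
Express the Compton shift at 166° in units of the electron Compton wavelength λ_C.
1.9703 λ_C

The Compton shift formula is:
Δλ = λ_C(1 - cos θ)

Dividing both sides by λ_C:
Δλ/λ_C = 1 - cos θ

For θ = 166°:
Δλ/λ_C = 1 - cos(166°)
Δλ/λ_C = 1 - -0.9703
Δλ/λ_C = 1.9703

This means the shift is 1.9703 × λ_C = 4.7805 pm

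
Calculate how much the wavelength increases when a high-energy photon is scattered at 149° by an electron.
4.5061 pm

Using the Compton scattering formula:
Δλ = λ_C(1 - cos θ)

where λ_C = h/(m_e·c) ≈ 2.4263 pm is the Compton wavelength of an electron.

For θ = 149°:
cos(149°) = -0.8572
1 - cos(149°) = 1.8572

Δλ = 2.4263 × 1.8572
Δλ = 4.5061 pm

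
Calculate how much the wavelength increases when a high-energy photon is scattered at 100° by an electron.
2.8476 pm

Using the Compton scattering formula:
Δλ = λ_C(1 - cos θ)

where λ_C = h/(m_e·c) ≈ 2.4263 pm is the Compton wavelength of an electron.

For θ = 100°:
cos(100°) = -0.1736
1 - cos(100°) = 1.1736

Δλ = 2.4263 × 1.1736
Δλ = 2.8476 pm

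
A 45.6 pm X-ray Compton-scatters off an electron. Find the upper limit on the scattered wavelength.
50.4526 pm (at θ = 180°)

The Compton shift is Δλ = λ_C(1 − cos θ).

Since cos θ ranges from −1 to 1, the factor (1 − cos θ) ranges from 0 to 2; the maximum shift occurs at θ = 180° (backscattering):
Δλ_max = 2λ_C = 2 × 2.4263 pm = 4.8526 pm

Maximum scattered wavelength:
λ'_max = λ₀ + Δλ_max = 45.6 + 4.8526 = 50.4526 pm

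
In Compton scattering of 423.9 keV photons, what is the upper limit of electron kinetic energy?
264.4854 keV

Maximum energy transfer occurs at θ = 180° (backscattering).

Initial photon: E₀ = 423.9 keV → λ₀ = 2.9248 pm

Maximum Compton shift (at 180°):
Δλ_max = 2λ_C = 2 × 2.4263 = 4.8526 pm

Final wavelength:
λ' = 2.9248 + 4.8526 = 7.7775 pm

Minimum photon energy (maximum energy to electron):
E'_min = hc/λ' = 159.4146 keV

Maximum electron kinetic energy:
K_max = E₀ - E'_min = 423.9000 - 159.4146 = 264.4854 keV

(Intermediate values are shown rounded; full precision is carried through to the final answer.)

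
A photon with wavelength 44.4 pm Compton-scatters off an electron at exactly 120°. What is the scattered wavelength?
48.0395 pm

Using the Compton formula: λ' = λ + λ_C(1 − cos θ)

For θ = 120°, cos θ = -1/2 (exact) = -0.5000, so:
1 − cos 120° = 1 − (-1/2) = 1.5000

Δλ = λ_C × 1.5000 = 2.4263 × 1.5000 = 3.6395 pm

λ' = 44.4 + 3.6395 = 48.0395 pm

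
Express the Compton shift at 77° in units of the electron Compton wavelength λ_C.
0.7750 λ_C

The Compton shift formula is:
Δλ = λ_C(1 - cos θ)

Dividing both sides by λ_C:
Δλ/λ_C = 1 - cos θ

For θ = 77°:
Δλ/λ_C = 1 - cos(77°)
Δλ/λ_C = 1 - 0.2250
Δλ/λ_C = 0.7750

This means the shift is 0.7750 × λ_C = 1.8805 pm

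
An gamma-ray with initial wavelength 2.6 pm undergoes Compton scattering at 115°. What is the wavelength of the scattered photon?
6.0517 pm

Using the Compton scattering formula:
λ' = λ + Δλ = λ + λ_C(1 - cos θ)

Given:
- Initial wavelength λ = 2.6 pm
- Scattering angle θ = 115°
- Compton wavelength λ_C ≈ 2.4263 pm

Calculate the shift:
Δλ = 2.4263 × (1 - cos(115°))
Δλ = 2.4263 × 1.4226
Δλ = 3.4517 pm

Final wavelength:
λ' = 2.6 + 3.4517 = 6.0517 pm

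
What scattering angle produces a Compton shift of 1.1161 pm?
57.32°

From the Compton formula Δλ = λ_C(1 - cos θ), we can solve for θ:

cos θ = 1 - Δλ/λ_C

Given:
- Δλ = 1.1161 pm
- λ_C = h/(m_e·c) ≈ 2.42631024 pm

cos θ = 1 - 1.1161/2.42631024
cos θ = 1 - 0.459999
cos θ = 0.540001

θ = arccos(0.540001)
θ = 57.32°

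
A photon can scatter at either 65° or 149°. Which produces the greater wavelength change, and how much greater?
149° produces the larger shift by a factor of 3.217

Calculate both shifts using Δλ = λ_C(1 - cos θ):

For θ₁ = 65°:
Δλ₁ = 2.4263 × (1 - cos(65°))
Δλ₁ = 2.4263 × 0.5774
Δλ₁ = 1.4009 pm

For θ₂ = 149°:
Δλ₂ = 2.4263 × (1 - cos(149°))
Δλ₂ = 2.4263 × 1.8572
Δλ₂ = 4.5061 pm

The 149° angle produces the larger shift.
Ratio: 4.5061/1.4009 = 3.217

(Intermediate values are shown rounded; full precision is carried through to the final answer.)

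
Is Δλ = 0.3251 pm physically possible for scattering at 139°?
No, inconsistent

Calculate the expected shift for θ = 139°:

Δλ_expected = λ_C(1 - cos(139°))
Δλ_expected = 2.4263 × (1 - cos(139°))
Δλ_expected = 2.4263 × 1.7547
Δλ_expected = 4.2575 pm

Given shift: 0.3251 pm
Expected shift: 4.2575 pm
Difference: 3.9324 pm

The values do not match. The given shift corresponds to θ ≈ 30.0°, not 139°.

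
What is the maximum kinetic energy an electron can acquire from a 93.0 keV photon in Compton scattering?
24.8178 keV

Maximum energy transfer occurs at θ = 180° (backscattering).

Initial photon: E₀ = 93.0 keV → λ₀ = 13.3316 pm

Maximum Compton shift (at 180°):
Δλ_max = 2λ_C = 2 × 2.4263 = 4.8526 pm

Final wavelength:
λ' = 13.3316 + 4.8526 = 18.1843 pm

Minimum photon energy (maximum energy to electron):
E'_min = hc/λ' = 68.1822 keV

Maximum electron kinetic energy:
K_max = E₀ - E'_min = 93.0000 - 68.1822 = 24.8178 keV

(Intermediate values are shown rounded; full precision is carried through to the final answer.)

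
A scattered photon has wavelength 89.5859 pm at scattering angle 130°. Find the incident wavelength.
85.6000 pm

From λ' = λ + Δλ, we have λ = λ' - Δλ

First calculate the Compton shift:
Δλ = λ_C(1 - cos θ)
Δλ = 2.4263 × (1 - cos(130°))
Δλ = 2.4263 × 1.6428
Δλ = 3.9859 pm

Initial wavelength:
λ = λ' - Δλ
λ = 89.5859 - 3.9859
λ = 85.6000 pm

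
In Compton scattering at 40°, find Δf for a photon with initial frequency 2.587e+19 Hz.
1.208e+18 Hz (decrease)

Convert frequency to wavelength (c = 299792458 m/s):
λ₀ = c/f₀ = 299792458/2.587e+19 = 1.1588421e-11 m = 11.5884 pm

Calculate Compton shift:
Δλ = λ_C(1 - cos(40°)) = 0.5676 pm

Final wavelength:
λ' = λ₀ + Δλ = 11.5884 + 0.5676 = 12.1561 pm

Final frequency:
f' = c/λ' = 299792458/1.2156070e-11 = 2.4661956e+19 Hz

Frequency shift (decrease):
Δf = f₀ - f' = 2.587e+19 - 2.4661956e+19 = 1.208e+18 Hz

(Intermediate values are shown rounded; full precision is carried through to the final answer.)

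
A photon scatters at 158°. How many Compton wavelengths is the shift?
1.9272 λ_C

The Compton shift formula is:
Δλ = λ_C(1 - cos θ)

Dividing both sides by λ_C:
Δλ/λ_C = 1 - cos θ

For θ = 158°:
Δλ/λ_C = 1 - cos(158°)
Δλ/λ_C = 1 - -0.9272
Δλ/λ_C = 1.9272

This means the shift is 1.9272 × λ_C = 4.6759 pm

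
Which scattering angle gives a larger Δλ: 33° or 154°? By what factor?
154° produces the larger shift by a factor of 11.770

Calculate both shifts using Δλ = λ_C(1 - cos θ):

For θ₁ = 33°:
Δλ₁ = 2.4263 × (1 - cos(33°))
Δλ₁ = 2.4263 × 0.1613
Δλ₁ = 0.3914 pm

For θ₂ = 154°:
Δλ₂ = 2.4263 × (1 - cos(154°))
Δλ₂ = 2.4263 × 1.8988
Δλ₂ = 4.6071 pm

The 154° angle produces the larger shift.
Ratio: 4.6071/0.3914 = 11.770

(Intermediate values are shown rounded; full precision is carried through to the final answer.)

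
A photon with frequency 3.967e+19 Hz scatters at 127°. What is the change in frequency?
1.347e+19 Hz (decrease)

Convert frequency to wavelength (c = 299792458 m/s):
λ₀ = c/f₀ = 299792458/3.967e+19 = 7.5571580e-12 m = 7.5572 pm

Calculate Compton shift:
Δλ = λ_C(1 - cos(127°)) = 3.8865 pm

Final wavelength:
λ' = λ₀ + Δλ = 7.5572 + 3.8865 = 11.4437 pm

Final frequency:
f' = c/λ' = 299792458/1.1443658e-11 = 2.6197257e+19 Hz

Frequency shift (decrease):
Δf = f₀ - f' = 3.967e+19 - 2.6197257e+19 = 1.347e+19 Hz

(Intermediate values are shown rounded; full precision is carried through to the final answer.)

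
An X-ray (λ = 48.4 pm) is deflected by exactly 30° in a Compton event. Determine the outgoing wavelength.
48.7251 pm

Using the Compton formula: λ' = λ + λ_C(1 − cos θ)

For θ = 30°, cos θ = √3/2 (exact) ≈ 0.8660, so:
1 − cos 30° = 1 − (√3/2) ≈ 0.1340

Δλ = λ_C × 0.1340 = 2.4263 × 0.1340 = 0.3251 pm

λ' = 48.4 + 0.3251 = 48.7251 pm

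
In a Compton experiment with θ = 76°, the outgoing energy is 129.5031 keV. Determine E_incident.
160.3001 keV

Convert final energy to wavelength (hc ≈ 1239.842 keV·pm):
λ' = hc/E' = 1239.842 / 129.5031 = 9.5738 pm

Calculate the Compton shift:
Δλ = λ_C(1 - cos(76°))
Δλ = 2.4263 × (1 - cos(76°))
Δλ = 1.8393 pm

Initial wavelength:
λ = λ' - Δλ = 9.5738 - 1.8393 = 7.7345 pm

Initial energy:
E = hc/λ = 1239.842 / 7.7345 = 160.3001 keV

(Intermediate values are shown rounded; full precision is carried through to the final answer.)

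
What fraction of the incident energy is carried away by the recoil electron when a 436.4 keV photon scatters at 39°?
0.1599 (or 15.99%)

Calculate initial and final photon energies:

Initial: E₀ = 436.4 keV → λ₀ = 2.8411 pm
Compton shift: Δλ = 0.5407 pm
Final wavelength: λ' = 3.3818 pm
Final energy: E' = 366.6240 keV

Fractional energy loss:
(E₀ - E')/E₀ = (436.4000 - 366.6240)/436.4000
= 69.7760/436.4000
= 0.1599
= 15.99%

(Intermediate values are shown rounded; full precision is carried through to the final answer.)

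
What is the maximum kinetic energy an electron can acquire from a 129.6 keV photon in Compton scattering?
43.6151 keV

Maximum energy transfer occurs at θ = 180° (backscattering).

Initial photon: E₀ = 129.6 keV → λ₀ = 9.5667 pm

Maximum Compton shift (at 180°):
Δλ_max = 2λ_C = 2 × 2.4263 = 4.8526 pm

Final wavelength:
λ' = 9.5667 + 4.8526 = 14.4193 pm

Minimum photon energy (maximum energy to electron):
E'_min = hc/λ' = 85.9849 keV

Maximum electron kinetic energy:
K_max = E₀ - E'_min = 129.6000 - 85.9849 = 43.6151 keV

(Intermediate values are shown rounded; full precision is carried through to the final answer.)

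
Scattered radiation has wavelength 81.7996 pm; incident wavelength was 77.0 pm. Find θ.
168.00°

First find the wavelength shift:
Δλ = λ' - λ = 81.7996 - 77.0 = 4.7996 pm

Using Δλ = λ_C(1 - cos θ), with λ_C = h/(m_e·c) ≈ 2.42631024 pm:
cos θ = 1 - Δλ/λ_C
cos θ = 1 - 4.7996/2.42631024
cos θ = -0.978148

θ = arccos(-0.978148)
θ = 168.00°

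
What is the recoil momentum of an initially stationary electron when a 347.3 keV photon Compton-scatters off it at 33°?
1.0175e-22 kg·m/s

The electron is initially at rest, so by conservation of momentum:
p⃗_e = p⃗₀ − p⃗'  (incident photon momentum minus scattered photon momentum)

Photon momentum magnitudes (p = h/λ = E/c):
λ₀ = hc/E₀ = 3.5699 pm → p₀ = h/λ₀ = 1.8561e-22 kg·m/s
Δλ = λ_C(1 − cos 33°) = 0.3914 pm
λ' = 3.9614 pm → p' = h/λ' = 1.6727e-22 kg·m/s

The scattered photon makes angle θ = 33° with the incident direction, so by the law of cosines:
|p⃗_e|² = p₀² + p'² − 2p₀p'cos θ
|p⃗_e|² = (1.8561e-22)² + (1.6727e-22)² − 2·1.8561e-22·1.6727e-22·cos(33°)
|p⃗_e| = 1.0175e-22 kg·m/s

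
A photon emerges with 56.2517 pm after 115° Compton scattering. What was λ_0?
52.8000 pm

From λ' = λ + Δλ, we have λ = λ' - Δλ

First calculate the Compton shift:
Δλ = λ_C(1 - cos θ)
Δλ = 2.4263 × (1 - cos(115°))
Δλ = 2.4263 × 1.4226
Δλ = 3.4517 pm

Initial wavelength:
λ = λ' - Δλ
λ = 56.2517 - 3.4517
λ = 52.8000 pm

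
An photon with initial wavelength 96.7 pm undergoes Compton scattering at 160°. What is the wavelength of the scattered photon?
101.4063 pm

Using the Compton scattering formula:
λ' = λ + Δλ = λ + λ_C(1 - cos θ)

Given:
- Initial wavelength λ = 96.7 pm
- Scattering angle θ = 160°
- Compton wavelength λ_C ≈ 2.4263 pm

Calculate the shift:
Δλ = 2.4263 × (1 - cos(160°))
Δλ = 2.4263 × 1.9397
Δλ = 4.7063 pm

Final wavelength:
λ' = 96.7 + 4.7063 = 101.4063 pm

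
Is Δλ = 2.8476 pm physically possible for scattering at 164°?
No, inconsistent

Calculate the expected shift for θ = 164°:

Δλ_expected = λ_C(1 - cos(164°))
Δλ_expected = 2.4263 × (1 - cos(164°))
Δλ_expected = 2.4263 × 1.9613
Δλ_expected = 4.7586 pm

Given shift: 2.8476 pm
Expected shift: 4.7586 pm
Difference: 1.9110 pm

The values do not match. The given shift corresponds to θ ≈ 100.0°, not 164°.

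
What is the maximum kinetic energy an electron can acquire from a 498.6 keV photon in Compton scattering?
329.6673 keV

Maximum energy transfer occurs at θ = 180° (backscattering).

Initial photon: E₀ = 498.6 keV → λ₀ = 2.4866 pm

Maximum Compton shift (at 180°):
Δλ_max = 2λ_C = 2 × 2.4263 = 4.8526 pm

Final wavelength:
λ' = 2.4866 + 4.8526 = 7.3393 pm

Minimum photon energy (maximum energy to electron):
E'_min = hc/λ' = 168.9327 keV

Maximum electron kinetic energy:
K_max = E₀ - E'_min = 498.6000 - 168.9327 = 329.6673 keV

(Intermediate values are shown rounded; full precision is carried through to the final answer.)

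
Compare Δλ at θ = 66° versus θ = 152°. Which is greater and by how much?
152° produces the larger shift by a factor of 3.174

Calculate both shifts using Δλ = λ_C(1 - cos θ):

For θ₁ = 66°:
Δλ₁ = 2.4263 × (1 - cos(66°))
Δλ₁ = 2.4263 × 0.5933
Δλ₁ = 1.4394 pm

For θ₂ = 152°:
Δλ₂ = 2.4263 × (1 - cos(152°))
Δλ₂ = 2.4263 × 1.8829
Δλ₂ = 4.5686 pm

The 152° angle produces the larger shift.
Ratio: 4.5686/1.4394 = 3.174

(Intermediate values are shown rounded; full precision is carried through to the final answer.)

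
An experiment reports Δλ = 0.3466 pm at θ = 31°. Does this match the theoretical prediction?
Yes, consistent

Calculate the expected shift for θ = 31°:

Δλ_expected = λ_C(1 - cos(31°))
Δλ_expected = 2.4263 × (1 - cos(31°))
Δλ_expected = 2.4263 × 0.1428
Δλ_expected = 0.3466 pm

Given shift: 0.3466 pm
Expected shift: 0.3466 pm
Difference: 0.0000 pm

The values match. This is consistent with Compton scattering at the stated angle.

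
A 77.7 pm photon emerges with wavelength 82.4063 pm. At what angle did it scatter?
160.00°

First find the wavelength shift:
Δλ = λ' - λ = 82.4063 - 77.7 = 4.7063 pm

Using Δλ = λ_C(1 - cos θ), with λ_C = h/(m_e·c) ≈ 2.42631024 pm:
cos θ = 1 - Δλ/λ_C
cos θ = 1 - 4.7063/2.42631024
cos θ = -0.939694

θ = arccos(-0.939694)
θ = 160.00°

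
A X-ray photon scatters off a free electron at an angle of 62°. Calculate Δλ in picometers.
1.2872 pm

Using the Compton scattering formula:
Δλ = λ_C(1 - cos θ)

where λ_C = h/(m_e·c) ≈ 2.4263 pm is the Compton wavelength of an electron.

For θ = 62°:
cos(62°) = 0.4695
1 - cos(62°) = 0.5305

Δλ = 2.4263 × 0.5305
Δλ = 1.2872 pm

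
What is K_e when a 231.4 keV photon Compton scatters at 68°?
51.0699 keV

By energy conservation: K_e = E_initial - E_final

First find the scattered photon energy:
Initial wavelength: λ = hc/E = 5.3580 pm
Compton shift: Δλ = λ_C(1 - cos(68°)) = 1.5174 pm
Final wavelength: λ' = 5.3580 + 1.5174 = 6.8754 pm
Final photon energy: E' = hc/λ' = 180.3301 keV

Electron kinetic energy:
K_e = E - E' = 231.4000 - 180.3301 = 51.0699 keV

(Intermediate values are shown rounded; full precision is carried through to the final answer.)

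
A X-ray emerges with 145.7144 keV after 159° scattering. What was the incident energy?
324.8001 keV

Convert final energy to wavelength (hc ≈ 1239.842 keV·pm):
λ' = hc/E' = 1239.842 / 145.7144 = 8.5087 pm

Calculate the Compton shift:
Δλ = λ_C(1 - cos(159°))
Δλ = 2.4263 × (1 - cos(159°))
Δλ = 4.6915 pm

Initial wavelength:
λ = λ' - Δλ = 8.5087 - 4.6915 = 3.8172 pm

Initial energy:
E = hc/λ = 1239.842 / 3.8172 = 324.8001 keV

(Intermediate values are shown rounded; full precision is carried through to the final answer.)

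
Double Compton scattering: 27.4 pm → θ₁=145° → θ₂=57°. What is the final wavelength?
32.9187 pm

Apply Compton shift twice:

First scattering at θ₁ = 145°:
Δλ₁ = λ_C(1 - cos(145°))
Δλ₁ = 2.4263 × 1.8192
Δλ₁ = 4.4138 pm

After first scattering:
λ₁ = 27.4 + 4.4138 = 31.8138 pm

Second scattering at θ₂ = 57°:
Δλ₂ = λ_C(1 - cos(57°))
Δλ₂ = 2.4263 × 0.4554
Δλ₂ = 1.1048 pm

Final wavelength:
λ₂ = 31.8138 + 1.1048 = 32.9187 pm

Total shift: Δλ_total = 4.4138 + 1.1048 = 5.5187 pm

(Intermediate values are shown rounded; full precision is carried through to the final answer.)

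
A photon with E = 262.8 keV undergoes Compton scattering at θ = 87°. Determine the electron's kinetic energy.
86.1124 keV

By energy conservation: K_e = E_initial - E_final

First find the scattered photon energy:
Initial wavelength: λ = hc/E = 4.7178 pm
Compton shift: Δλ = λ_C(1 - cos(87°)) = 2.2993 pm
Final wavelength: λ' = 4.7178 + 2.2993 = 7.0171 pm
Final photon energy: E' = hc/λ' = 176.6876 keV

Electron kinetic energy:
K_e = E - E' = 262.8000 - 176.6876 = 86.1124 keV

(Intermediate values are shown rounded; full precision is carried through to the final answer.)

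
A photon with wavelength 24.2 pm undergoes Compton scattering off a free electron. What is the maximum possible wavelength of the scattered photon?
29.0526 pm (at θ = 180°)

The Compton shift is Δλ = λ_C(1 − cos θ).

Since cos θ ranges from −1 to 1, the factor (1 − cos θ) ranges from 0 to 2; the maximum shift occurs at θ = 180° (backscattering):
Δλ_max = 2λ_C = 2 × 2.4263 pm = 4.8526 pm

Maximum scattered wavelength:
λ'_max = λ₀ + Δλ_max = 24.2 + 4.8526 = 29.0526 pm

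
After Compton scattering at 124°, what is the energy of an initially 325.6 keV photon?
163.3315 keV

First convert energy to wavelength:
λ = hc/E, with hc ≈ 1239.842 keV·pm (i.e. 1239.842 eV·nm)

For E = 325.6 keV = 325600 eV:
λ = 1239.842 keV·pm / 325.6 keV
λ = 3.8079 pm

Calculate the Compton shift:
Δλ = λ_C(1 - cos(124°)) = 2.4263 × 1.5592
Δλ = 3.7831 pm

Final wavelength:
λ' = 3.8079 + 3.7831 = 7.5910 pm

Final energy:
E' = hc/λ' = 1239.842 / 7.5910 = 163.3315 keV

(Intermediate values are shown rounded; full precision is carried through to the final answer.)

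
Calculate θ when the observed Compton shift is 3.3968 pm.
113.58°

From the Compton formula Δλ = λ_C(1 - cos θ), we can solve for θ:

cos θ = 1 - Δλ/λ_C

Given:
- Δλ = 3.3968 pm
- λ_C = h/(m_e·c) ≈ 2.42631024 pm

cos θ = 1 - 3.3968/2.42631024
cos θ = 1 - 1.399986
cos θ = -0.399986

θ = arccos(-0.399986)
θ = 113.58°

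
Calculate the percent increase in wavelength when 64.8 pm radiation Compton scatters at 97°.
4.2006%

Calculate the Compton shift:
Δλ = λ_C(1 - cos(97°))
Δλ = 2.4263 × (1 - cos(97°))
Δλ = 2.4263 × 1.1219
Δλ = 2.7220 pm

Percentage change:
(Δλ/λ₀) × 100 = (2.7220/64.8) × 100
= 4.2006%

(Intermediate values are shown rounded; full precision is carried through to the final answer.)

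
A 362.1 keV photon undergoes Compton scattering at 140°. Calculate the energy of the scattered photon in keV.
160.8304 keV

First convert energy to wavelength:
λ = hc/E, with hc ≈ 1239.842 keV·pm (i.e. 1239.842 eV·nm)

For E = 362.1 keV = 362100 eV:
λ = 1239.842 keV·pm / 362.1 keV
λ = 3.4240 pm

Calculate the Compton shift:
Δλ = λ_C(1 - cos(140°)) = 2.4263 × 1.7660
Δλ = 4.2850 pm

Final wavelength:
λ' = 3.4240 + 4.2850 = 7.7090 pm

Final energy:
E' = hc/λ' = 1239.842 / 7.7090 = 160.8304 keV

(Intermediate values are shown rounded; full precision is carried through to the final answer.)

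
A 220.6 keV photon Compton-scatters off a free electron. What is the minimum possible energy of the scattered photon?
118.3853 keV (at θ = 180°)

The scattered photon has minimum energy when its wavelength is maximum, i.e., when the Compton shift Δλ = λ_C(1 − cos θ) is maximum. This occurs at θ = 180° (backscattering), giving Δλ_max = 2λ_C = 4.8526 pm.

Initial wavelength: λ₀ = hc/E₀ = 5.6203 pm
Maximum final wavelength: λ'_max = λ₀ + 2λ_C = 5.6203 + 4.8526 = 10.4729 pm
Minimum final energy: E'_min = hc/λ'_max = 118.3853 keV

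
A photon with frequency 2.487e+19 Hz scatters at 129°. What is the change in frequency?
6.142e+18 Hz (decrease)

Convert frequency to wavelength (c = 299792458 m/s):
λ₀ = c/f₀ = 299792458/2.487e+19 = 1.2054381e-11 m = 12.0544 pm

Calculate Compton shift:
Δλ = λ_C(1 - cos(129°)) = 3.9532 pm

Final wavelength:
λ' = λ₀ + Δλ = 12.0544 + 3.9532 = 16.0076 pm

Final frequency:
f' = c/λ' = 299792458/1.6007618e-11 = 1.8728112e+19 Hz

Frequency shift (decrease):
Δf = f₀ - f' = 2.487e+19 - 1.8728112e+19 = 6.142e+18 Hz

(Intermediate values are shown rounded; full precision is carried through to the final answer.)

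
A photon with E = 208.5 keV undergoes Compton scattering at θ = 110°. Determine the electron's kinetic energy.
73.7733 keV

By energy conservation: K_e = E_initial - E_final

First find the scattered photon energy:
Initial wavelength: λ = hc/E = 5.9465 pm
Compton shift: Δλ = λ_C(1 - cos(110°)) = 3.2562 pm
Final wavelength: λ' = 5.9465 + 3.2562 = 9.2026 pm
Final photon energy: E' = hc/λ' = 134.7267 keV

Electron kinetic energy:
K_e = E - E' = 208.5000 - 134.7267 = 73.7733 keV

(Intermediate values are shown rounded; full precision is carried through to the final answer.)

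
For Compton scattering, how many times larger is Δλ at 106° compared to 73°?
106° produces the larger shift by a factor of 1.803

Calculate both shifts using Δλ = λ_C(1 - cos θ):

For θ₁ = 73°:
Δλ₁ = 2.4263 × (1 - cos(73°))
Δλ₁ = 2.4263 × 0.7076
Δλ₁ = 1.7169 pm

For θ₂ = 106°:
Δλ₂ = 2.4263 × (1 - cos(106°))
Δλ₂ = 2.4263 × 1.2756
Δλ₂ = 3.0951 pm

The 106° angle produces the larger shift.
Ratio: 3.0951/1.7169 = 1.803

(Intermediate values are shown rounded; full precision is carried through to the final answer.)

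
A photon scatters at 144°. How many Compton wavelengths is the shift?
1.8090 λ_C

The Compton shift formula is:
Δλ = λ_C(1 - cos θ)

Dividing both sides by λ_C:
Δλ/λ_C = 1 - cos θ

For θ = 144°:
Δλ/λ_C = 1 - cos(144°)
Δλ/λ_C = 1 - -0.8090
Δλ/λ_C = 1.8090

This means the shift is 1.8090 × λ_C = 4.3892 pm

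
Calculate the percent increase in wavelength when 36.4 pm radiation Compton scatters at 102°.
8.0516%

Calculate the Compton shift:
Δλ = λ_C(1 - cos(102°))
Δλ = 2.4263 × (1 - cos(102°))
Δλ = 2.4263 × 1.2079
Δλ = 2.9308 pm

Percentage change:
(Δλ/λ₀) × 100 = (2.9308/36.4) × 100
= 8.0516%

(Intermediate values are shown rounded; full precision is carried through to the final answer.)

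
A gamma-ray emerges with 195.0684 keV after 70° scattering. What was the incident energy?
260.4999 keV

Convert final energy to wavelength (hc ≈ 1239.842 keV·pm):
λ' = hc/E' = 1239.842 / 195.0684 = 6.3559 pm

Calculate the Compton shift:
Δλ = λ_C(1 - cos(70°))
Δλ = 2.4263 × (1 - cos(70°))
Δλ = 1.5965 pm

Initial wavelength:
λ = λ' - Δλ = 6.3559 - 1.5965 = 4.7595 pm

Initial energy:
E = hc/λ = 1239.842 / 4.7595 = 260.4999 keV

(Intermediate values are shown rounded; full precision is carried through to the final answer.)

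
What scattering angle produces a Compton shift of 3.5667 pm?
118.03°

From the Compton formula Δλ = λ_C(1 - cos θ), we can solve for θ:

cos θ = 1 - Δλ/λ_C

Given:
- Δλ = 3.5667 pm
- λ_C = h/(m_e·c) ≈ 2.42631024 pm

cos θ = 1 - 3.5667/2.42631024
cos θ = 1 - 1.470010
cos θ = -0.470010

θ = arccos(-0.470010)
θ = 118.03°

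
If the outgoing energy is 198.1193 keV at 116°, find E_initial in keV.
447.8999 keV

Convert final energy to wavelength (hc ≈ 1239.842 keV·pm):
λ' = hc/E' = 1239.842 / 198.1193 = 6.2581 pm

Calculate the Compton shift:
Δλ = λ_C(1 - cos(116°))
Δλ = 2.4263 × (1 - cos(116°))
Δλ = 3.4899 pm

Initial wavelength:
λ = λ' - Δλ = 6.2581 - 3.4899 = 2.7681 pm

Initial energy:
E = hc/λ = 1239.842 / 2.7681 = 447.8999 keV

(Intermediate values are shown rounded; full precision is carried through to the final answer.)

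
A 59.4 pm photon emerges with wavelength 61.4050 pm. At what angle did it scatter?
80.00°

First find the wavelength shift:
Δλ = λ' - λ = 61.4050 - 59.4 = 2.0050 pm

Using Δλ = λ_C(1 - cos θ), with λ_C = h/(m_e·c) ≈ 2.42631024 pm:
cos θ = 1 - Δλ/λ_C
cos θ = 1 - 2.0050/2.42631024
cos θ = 0.173642

θ = arccos(0.173642)
θ = 80.00°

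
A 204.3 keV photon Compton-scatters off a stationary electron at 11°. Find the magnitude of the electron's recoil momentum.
2.0868e-23 kg·m/s

The electron is initially at rest, so by conservation of momentum:
p⃗_e = p⃗₀ − p⃗'  (incident photon momentum minus scattered photon momentum)

Photon momentum magnitudes (p = h/λ = E/c):
λ₀ = hc/E₀ = 6.0687 pm → p₀ = h/λ₀ = 1.0918e-22 kg·m/s
Δλ = λ_C(1 − cos 11°) = 0.0446 pm
λ' = 6.1133 pm → p' = h/λ' = 1.0839e-22 kg·m/s

The scattered photon makes angle θ = 11° with the incident direction, so by the law of cosines:
|p⃗_e|² = p₀² + p'² − 2p₀p'cos θ
|p⃗_e|² = (1.0918e-22)² + (1.0839e-22)² − 2·1.0918e-22·1.0839e-22·cos(11°)
|p⃗_e| = 2.0868e-23 kg·m/s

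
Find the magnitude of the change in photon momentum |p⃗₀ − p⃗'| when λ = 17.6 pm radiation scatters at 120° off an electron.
5.9709e-23 kg·m/s

Photon momentum magnitude is p = h/λ.

Initial momentum:
p₀ = h/λ = 6.6261e-34/1.7600e-11 = 3.7648e-23 kg·m/s

After scattering:
λ' = λ + Δλ = 17.6 + 3.6395 = 21.2395 pm
p' = h/λ' = 6.6261e-34/2.1239e-11 = 3.1197e-23 kg·m/s

Momentum is a vector; the scattered photon's direction makes angle θ = 120° with the incident direction. The magnitude of the vector change Δp⃗ = p⃗₀ − p⃗' is found from the law of cosines:
|Δp⃗|² = p₀² + p'² − 2p₀p'cos θ
|Δp⃗|² = (3.7648e-23)² + (3.1197e-23)² − 2·3.7648e-23·3.1197e-23·cos(120°)
|Δp⃗| = 5.9709e-23 kg·m/s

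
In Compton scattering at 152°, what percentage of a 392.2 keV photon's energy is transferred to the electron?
0.5910 (or 59.10%)

Calculate initial and final photon energies:

Initial: E₀ = 392.2 keV → λ₀ = 3.1612 pm
Compton shift: Δλ = 4.5686 pm
Final wavelength: λ' = 7.7299 pm
Final energy: E' = 160.3963 keV

Fractional energy loss:
(E₀ - E')/E₀ = (392.2000 - 160.3963)/392.2000
= 231.8037/392.2000
= 0.5910
= 59.10%

(Intermediate values are shown rounded; full precision is carried through to the final answer.)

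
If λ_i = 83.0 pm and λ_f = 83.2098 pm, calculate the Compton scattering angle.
24.00°

First find the wavelength shift:
Δλ = λ' - λ = 83.2098 - 83.0 = 0.2098 pm

Using Δλ = λ_C(1 - cos θ), with λ_C = h/(m_e·c) ≈ 2.42631024 pm:
cos θ = 1 - Δλ/λ_C
cos θ = 1 - 0.2098/2.42631024
cos θ = 0.913531

θ = arccos(0.913531)
θ = 24.00°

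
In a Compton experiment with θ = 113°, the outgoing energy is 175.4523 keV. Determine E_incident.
335.8001 keV

Convert final energy to wavelength (hc ≈ 1239.842 keV·pm):
λ' = hc/E' = 1239.842 / 175.4523 = 7.0665 pm

Calculate the Compton shift:
Δλ = λ_C(1 - cos(113°))
Δλ = 2.4263 × (1 - cos(113°))
Δλ = 3.3743 pm

Initial wavelength:
λ = λ' - Δλ = 7.0665 - 3.3743 = 3.6922 pm

Initial energy:
E = hc/λ = 1239.842 / 3.6922 = 335.8001 keV

(Intermediate values are shown rounded; full precision is carried through to the final answer.)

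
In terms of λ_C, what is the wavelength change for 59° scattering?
0.4850 λ_C

The Compton shift formula is:
Δλ = λ_C(1 - cos θ)

Dividing both sides by λ_C:
Δλ/λ_C = 1 - cos θ

For θ = 59°:
Δλ/λ_C = 1 - cos(59°)
Δλ/λ_C = 1 - 0.5150
Δλ/λ_C = 0.4850

This means the shift is 0.4850 × λ_C = 1.1767 pm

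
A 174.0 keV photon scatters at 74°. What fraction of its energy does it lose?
0.1979 (or 19.79%)

Calculate initial and final photon energies:

Initial: E₀ = 174.0 keV → λ₀ = 7.1255 pm
Compton shift: Δλ = 1.7575 pm
Final wavelength: λ' = 8.8831 pm
Final energy: E' = 139.5738 keV

Fractional energy loss:
(E₀ - E')/E₀ = (174.0000 - 139.5738)/174.0000
= 34.4262/174.0000
= 0.1979
= 19.79%

(Intermediate values are shown rounded; full precision is carried through to the final answer.)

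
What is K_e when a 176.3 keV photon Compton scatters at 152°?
69.4280 keV

By energy conservation: K_e = E_initial - E_final

First find the scattered photon energy:
Initial wavelength: λ = hc/E = 7.0326 pm
Compton shift: Δλ = λ_C(1 - cos(152°)) = 4.5686 pm
Final wavelength: λ' = 7.0326 + 4.5686 = 11.6012 pm
Final photon energy: E' = hc/λ' = 106.8720 keV

Electron kinetic energy:
K_e = E - E' = 176.3000 - 106.8720 = 69.4280 keV

(Intermediate values are shown rounded; full precision is carried through to the final answer.)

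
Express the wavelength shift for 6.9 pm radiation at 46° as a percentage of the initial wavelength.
10.7370%

Calculate the Compton shift:
Δλ = λ_C(1 - cos(46°))
Δλ = 2.4263 × (1 - cos(46°))
Δλ = 2.4263 × 0.3053
Δλ = 0.7409 pm

Percentage change:
(Δλ/λ₀) × 100 = (0.7409/6.9) × 100
= 10.7370%

(Intermediate values are shown rounded; full precision is carried through to the final answer.)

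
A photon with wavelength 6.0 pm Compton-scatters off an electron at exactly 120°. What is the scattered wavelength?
9.6395 pm

Using the Compton formula: λ' = λ + λ_C(1 − cos θ)

For θ = 120°, cos θ = -1/2 (exact) = -0.5000, so:
1 − cos 120° = 1 − (-1/2) = 1.5000

Δλ = λ_C × 1.5000 = 2.4263 × 1.5000 = 3.6395 pm

λ' = 6.0 + 3.6395 = 9.6395 pm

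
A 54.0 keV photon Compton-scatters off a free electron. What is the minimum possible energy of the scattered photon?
44.5783 keV (at θ = 180°)

The scattered photon has minimum energy when its wavelength is maximum, i.e., when the Compton shift Δλ = λ_C(1 − cos θ) is maximum. This occurs at θ = 180° (backscattering), giving Δλ_max = 2λ_C = 4.8526 pm.

Initial wavelength: λ₀ = hc/E₀ = 22.9600 pm
Maximum final wavelength: λ'_max = λ₀ + 2λ_C = 22.9600 + 4.8526 = 27.8127 pm
Minimum final energy: E'_min = hc/λ'_max = 44.5783 keV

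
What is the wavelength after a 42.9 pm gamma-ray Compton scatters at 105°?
45.9543 pm

Using the Compton scattering formula:
λ' = λ + Δλ = λ + λ_C(1 - cos θ)

Given:
- Initial wavelength λ = 42.9 pm
- Scattering angle θ = 105°
- Compton wavelength λ_C ≈ 2.4263 pm

Calculate the shift:
Δλ = 2.4263 × (1 - cos(105°))
Δλ = 2.4263 × 1.2588
Δλ = 3.0543 pm

Final wavelength:
λ' = 42.9 + 3.0543 = 45.9543 pm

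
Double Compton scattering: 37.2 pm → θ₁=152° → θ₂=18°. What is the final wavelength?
41.8874 pm

Apply Compton shift twice:

First scattering at θ₁ = 152°:
Δλ₁ = λ_C(1 - cos(152°))
Δλ₁ = 2.4263 × 1.8829
Δλ₁ = 4.5686 pm

After first scattering:
λ₁ = 37.2 + 4.5686 = 41.7686 pm

Second scattering at θ₂ = 18°:
Δλ₂ = λ_C(1 - cos(18°))
Δλ₂ = 2.4263 × 0.0489
Δλ₂ = 0.1188 pm

Final wavelength:
λ₂ = 41.7686 + 0.1188 = 41.8874 pm

Total shift: Δλ_total = 4.5686 + 0.1188 = 4.6874 pm

(Intermediate values are shown rounded; full precision is carried through to the final answer.)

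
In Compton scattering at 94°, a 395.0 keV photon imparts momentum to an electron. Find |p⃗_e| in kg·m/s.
2.4762e-22 kg·m/s

The electron is initially at rest, so by conservation of momentum:
p⃗_e = p⃗₀ − p⃗'  (incident photon momentum minus scattered photon momentum)

Photon momentum magnitudes (p = h/λ = E/c):
λ₀ = hc/E₀ = 3.1388 pm → p₀ = h/λ₀ = 2.1110e-22 kg·m/s
Δλ = λ_C(1 − cos 94°) = 2.5956 pm
λ' = 5.7344 pm → p' = h/λ' = 1.1555e-22 kg·m/s

The scattered photon makes angle θ = 94° with the incident direction, so by the law of cosines:
|p⃗_e|² = p₀² + p'² − 2p₀p'cos θ
|p⃗_e|² = (2.1110e-22)² + (1.1555e-22)² − 2·2.1110e-22·1.1555e-22·cos(94°)
|p⃗_e| = 2.4762e-22 kg·m/s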